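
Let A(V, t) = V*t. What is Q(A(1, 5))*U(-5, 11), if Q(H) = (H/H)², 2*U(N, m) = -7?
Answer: -7/2 ≈ -3.5000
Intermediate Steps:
U(N, m) = -7/2 (U(N, m) = (½)*(-7) = -7/2)
Q(H) = 1 (Q(H) = 1² = 1)
Q(A(1, 5))*U(-5, 11) = 1*(-7/2) = -7/2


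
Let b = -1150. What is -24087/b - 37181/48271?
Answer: 1119945427/55511650 ≈ 20.175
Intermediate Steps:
-24087/b - 37181/48271 = -24087/(-1150) - 37181/48271 = -24087*(-1/1150) - 37181*1/48271 = 24087/1150 - 37181/48271 = 1119945427/55511650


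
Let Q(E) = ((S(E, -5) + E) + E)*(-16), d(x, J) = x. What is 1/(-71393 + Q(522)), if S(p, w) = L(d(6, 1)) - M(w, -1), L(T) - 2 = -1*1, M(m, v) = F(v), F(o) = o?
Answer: -1/88129 ≈ -1.1347e-5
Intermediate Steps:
M(m, v) = v
L(T) = 1 (L(T) = 2 - 1*1 = 2 - 1 = 1)
S(p, w) = 2 (S(p, w) = 1 - 1*(-1) = 1 + 1 = 2)
Q(E) = -32 - 32*E (Q(E) = ((2 + E) + E)*(-16) = (2 + 2*E)*(-16) = -32 - 32*E)
1/(-71393 + Q(522)) = 1/(-71393 + (-32 - 32*522)) = 1/(-71393 + (-32 - 16704)) = 1/(-71393 - 16736) = 1/(-88129) = -1/88129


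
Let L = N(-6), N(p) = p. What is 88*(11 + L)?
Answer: 440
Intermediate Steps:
L = -6
88*(11 + L) = 88*(11 - 6) = 88*5 = 440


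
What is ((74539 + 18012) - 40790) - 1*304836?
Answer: -253075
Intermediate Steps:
((74539 + 18012) - 40790) - 1*304836 = (92551 - 40790) - 304836 = 51761 - 304836 = -253075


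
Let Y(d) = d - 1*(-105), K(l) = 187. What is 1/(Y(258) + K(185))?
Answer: 1/550 ≈ 0.0018182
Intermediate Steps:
Y(d) = 105 + d (Y(d) = d + 105 = 105 + d)
1/(Y(258) + K(185)) = 1/((105 + 258) + 187) = 1/(363 + 187) = 1/550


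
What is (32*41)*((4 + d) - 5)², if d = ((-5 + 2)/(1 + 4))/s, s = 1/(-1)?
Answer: 5248/25 ≈ 209.92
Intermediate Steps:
s = -1
d = ⅗ (d = ((-5 + 2)/(1 + 4))/(-1) = -3/5*(-1) = -3*⅕*(-1) = -⅗*(-1) = ⅗ ≈ 0.60000)
(32*41)*((4 + d) - 5)² = (32*41)*((4 + ⅗) - 5)² = 1312*(23/5 - 5)² = 1312*(-⅖)² = 1312*(4/25) = 5248/25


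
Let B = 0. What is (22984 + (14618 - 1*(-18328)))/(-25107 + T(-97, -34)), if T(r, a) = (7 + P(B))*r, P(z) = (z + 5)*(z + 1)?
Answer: -7990/3753 ≈ -2.1290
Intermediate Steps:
P(z) = (1 + z)*(5 + z) (P(z) = (5 + z)*(1 + z) = (1 + z)*(5 + z))
T(r, a) = 12*r (T(r, a) = (7 + (5 + 0**2 + 6*0))*r = (7 + (5 + 0 + 0))*r = (7 + 5)*r = 12*r)
(22984 + (14618 - 1*(-18328)))/(-25107 + T(-97, -34)) = (22984 + (14618 - 1*(-18328)))/(-25107 + 12*(-97)) = (22984 + (14618 + 18328))/(-25107 - 1164) = (22984 + 32946)/(-26271) = 55930*(-1/26271) = -7990/3753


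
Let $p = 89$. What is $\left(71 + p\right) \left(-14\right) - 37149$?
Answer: $-39389$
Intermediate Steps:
$\left(71 + p\right) \left(-14\right) - 37149 = \left(71 + 89\right) \left(-14\right) - 37149 = 160 \left(-14\right) - 37149 = -2240 - 37149 = -39389$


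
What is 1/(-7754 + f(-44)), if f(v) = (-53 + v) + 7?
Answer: -1/7844 ≈ -0.00012749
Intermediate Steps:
f(v) = -46 + v
1/(-7754 + f(-44)) = 1/(-7754 + (-46 - 44)) = 1/(-7754 - 90) = 1/(-7844) = -1/7844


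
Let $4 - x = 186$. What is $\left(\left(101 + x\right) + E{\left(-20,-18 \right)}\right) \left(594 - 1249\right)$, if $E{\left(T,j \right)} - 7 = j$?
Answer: $60260$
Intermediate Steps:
$x = -182$ ($x = 4 - 186 = -182$)
$E{\left(T,j \right)} = 7 + j$
$\left(\left(101 + x\right) + E{\left(-20,-18 \right)}\right) \left(594 - 1249\right) = \left(\left(101 - 182\right) + \left(7 - 18\right)\right) \left(594 - 1249\right) = \left(-81 - 11\right) \left(-655\right) = \left(-92\right) \left(-655\right) = 60260$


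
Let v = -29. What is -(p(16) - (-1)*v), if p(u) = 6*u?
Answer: -67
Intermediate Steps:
-(p(16) - (-1)*v) = -(6*16 - (-1)*(-29)) = -(96 - 1*29) = -(96 - 29) = -1*67 = -67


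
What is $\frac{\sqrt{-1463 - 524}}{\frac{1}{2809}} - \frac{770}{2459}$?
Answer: $- \frac{770}{2459} + 2809 i \sqrt{1987} \approx -0.31314 + 1.2521 \cdot 10^{5} i$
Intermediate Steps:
$\frac{\sqrt{-1463 - 524}}{\frac{1}{2809}} - \frac{770}{2459} = \sqrt{-1987} \frac{1}{\frac{1}{2809}} - \frac{770}{2459} = i \sqrt{1987} \cdot 2809 - \frac{770}{2459} = 2809 i \sqrt{1987} - \frac{770}{2459} = - \frac{770}{2459} + 2809 i \sqrt{1987}$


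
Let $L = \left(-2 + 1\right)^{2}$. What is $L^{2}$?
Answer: $1$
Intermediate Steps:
$L = 1$ ($L = \left(-1\right)^{2} = 1$)
$L^{2} = 1^{2} = 1$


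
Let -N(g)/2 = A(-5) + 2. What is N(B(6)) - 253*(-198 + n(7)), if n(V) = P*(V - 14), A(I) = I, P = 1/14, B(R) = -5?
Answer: 100453/2 ≈ 50227.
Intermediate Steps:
P = 1/14 ≈ 0.071429
n(V) = -1 + V/14 (n(V) = (V - 14)/14 = (-14 + V)/14 = -1 + V/14)
N(g) = 6 (N(g) = -2*(-5 + 2) = -2*(-3) = 6)
N(B(6)) - 253*(-198 + n(7)) = 6 - 253*(-198 + (-1 + (1/14)*7)) = 6 - 253*(-198 + (-1 + ½)) = 6 - 253*(-198 - ½) = 6 - 253*(-397/2) = 6 + 100441/2 = 100453/2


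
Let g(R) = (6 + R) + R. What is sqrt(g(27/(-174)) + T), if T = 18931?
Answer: 2*sqrt(3981439)/29 ≈ 137.61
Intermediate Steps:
g(R) = 6 + 2*R
sqrt(g(27/(-174)) + T) = sqrt((6 + 2*(27/(-174))) + 18931) = sqrt((6 + 2*(27*(-1/174))) + 18931) = sqrt((6 + 2*(-9/58)) + 18931) = sqrt((6 - 9/29) + 18931) = sqrt(165/29 + 18931) = sqrt(549164/29) = 2*sqrt(3981439)/29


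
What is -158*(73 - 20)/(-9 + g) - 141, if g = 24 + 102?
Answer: -24871/117 ≈ -212.57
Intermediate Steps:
g = 126
-158*(73 - 20)/(-9 + g) - 141 = -158*(73 - 20)/(-9 + 126) - 141 = -8374/117 - 141 = -24871/117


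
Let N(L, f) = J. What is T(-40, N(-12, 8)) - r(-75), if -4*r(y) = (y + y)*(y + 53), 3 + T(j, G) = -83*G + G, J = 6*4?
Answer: -1146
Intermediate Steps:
J = 24
N(L, f) = 24
T(j, G) = -3 - 82*G (T(j, G) = -3 + (-83*G + G) = -3 - 82*G)
r(y) = -y*(53 + y)/2 (r(y) = -(y + y)*(y + 53)/4 = -2*y*(53 + y)/4 = -y*(53 + y)/2)
T(-40, N(-12, 8)) - r(-75) = (-3 - 82*24) - (-1)*(-75)*(53 - 75)/2 = (-3 - 1968) - (-1)*(-75)*(-22)/2 = -1971 - 1*(-825) = -1971 + 825 = -1146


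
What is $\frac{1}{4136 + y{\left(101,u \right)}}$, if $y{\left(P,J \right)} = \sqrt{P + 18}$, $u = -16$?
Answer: $\frac{4136}{17106377} - \frac{\sqrt{119}}{17106377} \approx 0.00024114$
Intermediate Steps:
$y{\left(P,J \right)} = \sqrt{18 + P}$
$\frac{1}{4136 + y{\left(101,u \right)}} = \frac{1}{4136 + \sqrt{18 + 101}} = \frac{1}{4136 + \sqrt{119}}$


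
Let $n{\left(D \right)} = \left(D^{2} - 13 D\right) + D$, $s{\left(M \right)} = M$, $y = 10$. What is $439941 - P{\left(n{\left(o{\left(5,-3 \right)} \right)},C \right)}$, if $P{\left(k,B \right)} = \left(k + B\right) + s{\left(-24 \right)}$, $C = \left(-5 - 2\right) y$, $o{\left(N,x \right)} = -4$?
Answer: $439971$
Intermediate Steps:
$C = -70$ ($C = \left(-5 - 2\right) 10 = \left(-7\right) 10 = -70$)
$n{\left(D \right)} = D^{2} - 12 D$
$P{\left(k,B \right)} = -24 + B + k$ ($P{\left(k,B \right)} = \left(k + B\right) - 24 = \left(B + k\right) - 24 = -24 + B + k$)
$439941 - P{\left(n{\left(o{\left(5,-3 \right)} \right)},C \right)} = 439941 - \left(-24 - 70 - 4 \left(-12 - 4\right)\right) = 439941 - \left(-24 - 70 - -64\right) = 439941 - \left(-24 - 70 + 64\right) = 439941 - -30 = 439941 + 30 = 439971$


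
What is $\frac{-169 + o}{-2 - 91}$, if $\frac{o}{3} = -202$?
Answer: $\frac{25}{3} \approx 8.3333$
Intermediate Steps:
$o = -606$ ($o = 3 \left(-202\right) = -606$)
$\frac{-169 + o}{-2 - 91} = \frac{-169 - 606}{-2 - 91} = - \frac{775}{-93} = \left(-775\right) \left(- \frac{1}{93}\right) = \frac{25}{3}$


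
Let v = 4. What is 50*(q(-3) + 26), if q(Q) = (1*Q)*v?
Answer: 700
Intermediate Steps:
q(Q) = 4*Q (q(Q) = (1*Q)*4 = Q*4 = 4*Q)
50*(q(-3) + 26) = 50*(4*(-3) + 26) = 50*(-12 + 26) = 50*14 = 700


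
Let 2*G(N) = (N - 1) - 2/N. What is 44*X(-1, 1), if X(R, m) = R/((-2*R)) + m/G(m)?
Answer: -66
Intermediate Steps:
G(N) = -½ + N/2 - 1/N (G(N) = ((N - 1) - 2/N)/2 = ((-1 + N) - 2/N)/2 = (-1 + N - 2/N)/2 = -½ + N/2 - 1/N)
X(R, m) = -½ + 2*m²/(-2 + m*(-1 + m)) (X(R, m) = R/((-2*R)) + m/(((-2 + m*(-1 + m))/(2*m))) = R*(-1/(2*R)) + m*(2*m/(-2 + m*(-1 + m))) = -½ + 2*m²/(-2 + m*(-1 + m)))
44*X(-1, 1) = 44*((2 + 1 + 3*1²)/(2*(-2 + 1² - 1*1))) = 44*((2 + 1 + 3*1)/(2*(-2 + 1 - 1))) = 44*((½)*(2 + 1 + 3)/(-2)) = 44*((½)*(-½)*6) = 44*(-3/2) = -66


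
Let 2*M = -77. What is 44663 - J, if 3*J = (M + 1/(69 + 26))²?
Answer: 4783522931/108300 ≈ 44169.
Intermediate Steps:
M = -77/2 (M = (½)*(-77) = -77/2 ≈ -38.500)
J = 53479969/108300 (J = (-77/2 + 1/(69 + 26))²/3 = (-77/2 + 1/95)²/3 = (-7313/190)²/3 = (⅓)*(53479969/36100) = 53479969/108300 ≈ 493.81)
44663 - J = 44663 - 1*53479969/108300 = 44663 - 53479969/108300 = 4783522931/108300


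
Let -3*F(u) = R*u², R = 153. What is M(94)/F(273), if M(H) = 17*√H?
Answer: -√94/223587 ≈ -4.3363e-5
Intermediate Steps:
F(u) = -51*u²
M(94)/F(273) = (17*√94)/((-51*273²)) = (17*√94)/((-51*74529)) = (17*√94)/(-3800979) = (17*√94)*(-1/3800979) = -√94/223587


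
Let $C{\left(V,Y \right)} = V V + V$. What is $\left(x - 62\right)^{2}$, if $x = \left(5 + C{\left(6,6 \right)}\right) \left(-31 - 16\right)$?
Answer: $5157441$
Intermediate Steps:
$C{\left(V,Y \right)} = V + V^{2}$ ($C{\left(V,Y \right)} = V^{2} + V = V + V^{2}$)
$x = -2209$ ($x = \left(5 + 6 \left(1 + 6\right)\right) \left(-31 - 16\right) = \left(5 + 6 \cdot 7\right) \left(-47\right) = \left(5 + 42\right) \left(-47\right) = 47 \left(-47\right) = -2209$)
$\left(x - 62\right)^{2} = \left(-2209 - 62\right)^{2} = \left(-2271\right)^{2} = 5157441$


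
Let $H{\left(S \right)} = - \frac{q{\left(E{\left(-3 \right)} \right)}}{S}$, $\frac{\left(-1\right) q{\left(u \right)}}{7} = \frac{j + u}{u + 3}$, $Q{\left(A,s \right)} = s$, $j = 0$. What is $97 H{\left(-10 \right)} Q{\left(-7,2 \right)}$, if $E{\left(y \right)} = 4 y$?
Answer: $- \frac{2716}{15} \approx -181.07$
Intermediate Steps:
$q{\left(u \right)} = - \frac{7 u}{3 + u}$ ($q{\left(u \right)} = - 7 \frac{0 + u}{u + 3} = - 7 \frac{u}{3 + u} = - \frac{7 u}{3 + u}$)
$H{\left(S \right)} = \frac{28}{3 S}$ ($H{\left(S \right)} = - \frac{\left(-7\right) 4 \left(-3\right) \frac{1}{3 + 4 \left(-3\right)}}{S} = - \frac{\left(-7\right) \left(-12\right) \frac{1}{3 - 12}}{S} = - \frac{\left(-7\right) \left(-12\right) \frac{1}{-9}}{S} = - \frac{\left(-7\right) \left(-12\right) \left(- \frac{1}{9}\right)}{S} = - \frac{-28}{3 S} = \frac{28}{3 S}$)
$97 H{\left(-10 \right)} Q{\left(-7,2 \right)} = 97 \frac{28}{3 \left(-10\right)} 2 = 97 \cdot \frac{28}{3} \left(- \frac{1}{10}\right) 2 = 97 \left(- \frac{14}{15}\right) 2 = \left(- \frac{1358}{15}\right) 2 = - \frac{2716}{15}$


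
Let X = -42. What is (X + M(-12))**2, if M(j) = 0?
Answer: 1764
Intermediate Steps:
(X + M(-12))**2 = (-42 + 0)**2 = (-42)**2 = 1764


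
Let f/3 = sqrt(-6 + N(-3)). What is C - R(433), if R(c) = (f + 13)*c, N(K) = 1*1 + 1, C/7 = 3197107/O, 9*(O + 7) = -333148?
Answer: -2077062460/333211 - 2598*I ≈ -6233.5 - 2598.0*I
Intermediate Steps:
O = -333211/9 (O = -7 + (1/9)*(-333148) = -7 - 333148/9 = -333211/9 ≈ -37023.)
C = -201417741/333211 (C = 7*(3197107/(-333211/9)) = 7*(3197107*(-9/333211)) = 7*(-28773963/333211) = -201417741/333211 ≈ -604.47)
N(K) = 2 (N(K) = 1 + 1 = 2)
f = 6*I (f = 3*sqrt(-6 + 2) = 3*sqrt(-4) = 3*(2*I) = 6*I ≈ 6.0*I)
R(c) = c*(13 + 6*I) (R(c) = (6*I + 13)*c = (13 + 6*I)*c = c*(13 + 6*I))
C - R(433) = -201417741/333211 - 433*(13 + 6*I) = -201417741/333211 - (5629 + 2598*I) = -201417741/333211 + (-5629 - 2598*I) = -2077062460/333211 - 2598*I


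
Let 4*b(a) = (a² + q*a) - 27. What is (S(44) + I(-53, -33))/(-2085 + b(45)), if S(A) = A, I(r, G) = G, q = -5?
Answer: -4/597 ≈ -0.0067002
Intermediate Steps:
b(a) = -27/4 - 5*a/4 + a²/4 (b(a) = ((a² - 5*a) - 27)/4 = (-27 + a² - 5*a)/4 = -27/4 - 5*a/4 + a²/4)
(S(44) + I(-53, -33))/(-2085 + b(45)) = (44 - 33)/(-2085 + (-27/4 - 5/4*45 + (¼)*45²)) = 11/(-2085 + (-27/4 - 225/4 + (¼)*2025)) = 11/(-2085 + (-27/4 - 225/4 + 2025/4)) = 11/(-2085 + 1773/4) = 11/(-6567/4) = 11*(-4/6567) = -4/597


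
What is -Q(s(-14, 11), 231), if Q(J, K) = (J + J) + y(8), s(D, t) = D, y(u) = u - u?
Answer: 28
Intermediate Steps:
y(u) = 0
Q(J, K) = 2*J (Q(J, K) = (J + J) + 0 = 2*J + 0 = 2*J)
-Q(s(-14, 11), 231) = -2*(-14) = -1*(-28) = 28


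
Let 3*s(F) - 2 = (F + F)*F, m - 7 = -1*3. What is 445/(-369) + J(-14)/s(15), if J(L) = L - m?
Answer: -110533/83394 ≈ -1.3254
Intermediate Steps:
m = 4 (m = 7 - 1*3 = 7 - 3 = 4)
J(L) = -4 + L (J(L) = L - 1*4 = L - 4 = -4 + L)
s(F) = ⅔ + 2*F²/3 (s(F) = ⅔ + ((F + F)*F)/3 = ⅔ + ((2*F)*F)/3 = ⅔ + (2*F²)/3 = ⅔ + 2*F²/3)
445/(-369) + J(-14)/s(15) = 445/(-369) + (-4 - 14)/(⅔ + (⅔)*15²) = 445*(-1/369) - 18/(⅔ + (⅔)*225) = -445/369 - 18/(⅔ + 150) = -445/369 - 18/452/3 = -445/369 - 18*3/452 = -445/369 - 27/226 = -110533/83394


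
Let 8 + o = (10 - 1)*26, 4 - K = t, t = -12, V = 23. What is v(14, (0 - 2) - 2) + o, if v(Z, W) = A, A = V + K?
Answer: 265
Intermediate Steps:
K = 16 (K = 4 - 1*(-12) = 4 + 12 = 16)
A = 39 (A = 23 + 16 = 39)
v(Z, W) = 39
o = 226 (o = -8 + (10 - 1)*26 = -8 + 9*26 = -8 + 234 = 226)
v(14, (0 - 2) - 2) + o = 39 + 226 = 265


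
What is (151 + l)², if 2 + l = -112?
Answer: 1369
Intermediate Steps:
l = -114 (l = -2 - 112 = -114)
(151 + l)² = (151 - 114)² = 37² = 1369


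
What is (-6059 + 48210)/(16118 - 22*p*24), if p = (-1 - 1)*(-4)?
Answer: 42151/11894 ≈ 3.5439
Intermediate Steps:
p = 8 (p = -2*(-4) = 8)
(-6059 + 48210)/(16118 - 22*p*24) = (-6059 + 48210)/(16118 - 22*8*24) = 42151/(16118 - 176*24) = 42151/(16118 - 4224) = 42151/11894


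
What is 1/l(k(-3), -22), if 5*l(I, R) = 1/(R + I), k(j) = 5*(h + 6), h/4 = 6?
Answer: 640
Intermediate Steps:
h = 24 (h = 4*6 = 24)
k(j) = 150 (k(j) = 5*(24 + 6) = 5*30 = 150)
l(I, R) = 1/(5*(I + R)) (l(I, R) = 1/(5*(R + I)) = 1/(5*(I + R)))
1/l(k(-3), -22) = 1/(1/(5*(150 - 22))) = 1/((⅕)/128) = 1/((⅕)*(1/128)) = 1/(1/640) = 640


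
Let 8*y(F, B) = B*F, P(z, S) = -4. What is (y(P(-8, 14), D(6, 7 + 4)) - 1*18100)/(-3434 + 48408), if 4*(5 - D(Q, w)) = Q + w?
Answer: -144803/359792 ≈ -0.40246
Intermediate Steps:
D(Q, w) = 5 - Q/4 - w/4 (D(Q, w) = 5 - (Q + w)/4 = 5 + (-Q/4 - w/4) = 5 - Q/4 - w/4)
y(F, B) = B*F/8 (y(F, B) = (B*F)/8 = B*F/8)
(y(P(-8, 14), D(6, 7 + 4)) - 1*18100)/(-3434 + 48408) = ((⅛)*(5 - ¼*6 - (7 + 4)/4)*(-4) - 1*18100)/(-3434 + 48408) = ((⅛)*(5 - 3/2 - ¼*11)*(-4) - 18100)/44974 = ((⅛)*(5 - 3/2 - 11/4)*(-4) - 18100)*(1/44974) = ((⅛)*(¾)*(-4) - 18100)*(1/44974) = (-3/8 - 18100)*(1/44974) = -144803/8*1/44974 = -144803/359792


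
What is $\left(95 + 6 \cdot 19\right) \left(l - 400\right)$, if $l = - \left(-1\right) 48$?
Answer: $-73568$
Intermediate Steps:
$l = 48$ ($l = \left(-1\right) \left(-48\right) = 48$)
$\left(95 + 6 \cdot 19\right) \left(l - 400\right) = \left(95 + 6 \cdot 19\right) \left(48 - 400\right) = \left(95 + 114\right) \left(-352\right) = 209 \left(-352\right) = -73568$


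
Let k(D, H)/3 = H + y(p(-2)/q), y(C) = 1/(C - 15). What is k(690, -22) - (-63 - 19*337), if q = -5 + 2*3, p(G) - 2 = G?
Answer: 31999/5 ≈ 6399.8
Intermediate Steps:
p(G) = 2 + G
q = 1 (q = -5 + 6 = 1)
y(C) = 1/(-15 + C)
k(D, H) = -1/5 + 3*H (k(D, H) = 3*(H + 1/(-15 + (2 - 2)/1)) = 3*(H + 1/(-15 + 0*1)) = 3*(H + 1/(-15 + 0)) = 3*(H + 1/(-15)) = 3*(H - 1/15) = 3*(-1/15 + H) = -1/5 + 3*H)
k(690, -22) - (-63 - 19*337) = (-1/5 + 3*(-22)) - (-63 - 19*337) = (-1/5 - 66) - (-63 - 6403) = -331/5 - 1*(-6466) = -331/5 + 6466 = 31999/5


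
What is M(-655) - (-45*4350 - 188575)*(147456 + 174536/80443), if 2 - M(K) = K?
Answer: 4558854572448851/80443 ≈ 5.6672e+10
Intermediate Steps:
M(K) = 2 - K
M(-655) - (-45*4350 - 188575)*(147456 + 174536/80443) = (2 - 1*(-655)) - (-45*4350 - 188575)*(147456 + 174536/80443) = (2 + 655) - (-195750 - 188575)*(147456 + 174536*(1/80443)) = 657 - (-384325)*(147456 + 174536/80443) = 657 - (-384325)*11861977544/80443 = 657 - 1*(-4558854519597800/80443) = 657 + 4558854519597800/80443 = 4558854572448851/80443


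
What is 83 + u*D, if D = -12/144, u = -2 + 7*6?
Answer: 239/3 ≈ 79.667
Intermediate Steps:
u = 40 (u = -2 + 42 = 40)
D = -1/12 (D = -12*1/144 = -1/12 ≈ -0.083333)
83 + u*D = 83 + 40*(-1/12) = 83 - 10/3 = 239/3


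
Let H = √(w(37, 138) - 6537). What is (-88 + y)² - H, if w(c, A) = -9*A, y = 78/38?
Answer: 2666689/361 - I*√7779 ≈ 7387.0 - 88.199*I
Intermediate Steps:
y = 39/19 (y = 78*(1/38) = 39/19 ≈ 2.0526)
H = I*√7779 (H = √(-9*138 - 6537) = √(-1242 - 6537) = √(-7779) = I*√7779 ≈ 88.199*I)
(-88 + y)² - H = (-88 + 39/19)² - I*√7779 = (-1633/19)² - I*√7779 = 2666689/361 - I*√7779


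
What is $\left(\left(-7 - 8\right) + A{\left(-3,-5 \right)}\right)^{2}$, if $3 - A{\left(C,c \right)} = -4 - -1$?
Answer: $81$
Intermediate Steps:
$A{\left(C,c \right)} = 6$ ($A{\left(C,c \right)} = 3 - \left(-4 - -1\right) = 3 - \left(-4 + 1\right) = 3 - -3 = 3 + 3 = 6$)
$\left(\left(-7 - 8\right) + A{\left(-3,-5 \right)}\right)^{2} = \left(\left(-7 - 8\right) + 6\right)^{2} = \left(-15 + 6\right)^{2} = \left(-9\right)^{2} = 81$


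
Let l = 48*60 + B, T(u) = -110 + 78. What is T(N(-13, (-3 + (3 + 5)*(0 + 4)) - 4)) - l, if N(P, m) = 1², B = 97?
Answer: -3009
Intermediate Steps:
N(P, m) = 1
T(u) = -32
l = 2977 (l = 48*60 + 97 = 2880 + 97 = 2977)
T(N(-13, (-3 + (3 + 5)*(0 + 4)) - 4)) - l = -32 - 1*2977 = -32 - 2977 = -3009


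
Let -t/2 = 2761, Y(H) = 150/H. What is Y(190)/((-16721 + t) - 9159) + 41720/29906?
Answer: 655033915/469554106 ≈ 1.3950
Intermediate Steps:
t = -5522 (t = -2*2761 = -5522)
Y(190)/((-16721 + t) - 9159) + 41720/29906 = (150/190)/((-16721 - 5522) - 9159) + 41720/29906 = (150*(1/190))/(-22243 - 9159) + 41720*(1/29906) = (15/19)/(-31402) + 20860/14953 = (15/19)*(-1/31402) + 20860/14953 = -15/596638 + 20860/14953 = 655033915/469554106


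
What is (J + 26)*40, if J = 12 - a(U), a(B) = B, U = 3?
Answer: 1400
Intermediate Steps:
J = 9 (J = 12 - 1*3 = 12 - 3 = 9)
(J + 26)*40 = (9 + 26)*40 = 35*40 = 1400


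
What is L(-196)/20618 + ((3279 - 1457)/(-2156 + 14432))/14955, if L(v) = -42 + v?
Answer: -10914069511/946302181110 ≈ -0.011533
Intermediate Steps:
L(-196)/20618 + ((3279 - 1457)/(-2156 + 14432))/14955 = (-42 - 196)/20618 + ((3279 - 1457)/(-2156 + 14432))/14955 = -238*1/20618 + (1822/12276)*(1/14955) = -119/10309 + (1822*(1/12276))*(1/14955) = -119/10309 + (911/6138)*(1/14955) = -119/10309 + 911/91793790 = -10914069511/946302181110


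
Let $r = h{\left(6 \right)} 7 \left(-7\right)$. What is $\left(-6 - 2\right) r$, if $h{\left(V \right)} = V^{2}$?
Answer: $14112$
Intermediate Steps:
$r = -1764$ ($r = 6^{2} \cdot 7 \left(-7\right) = 36 \cdot 7 \left(-7\right) = 252 \left(-7\right) = -1764$)
$\left(-6 - 2\right) r = \left(-6 - 2\right) \left(-1764\right) = \left(-8\right) \left(-1764\right) = 14112$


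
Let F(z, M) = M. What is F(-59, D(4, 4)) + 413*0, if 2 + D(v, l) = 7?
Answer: 5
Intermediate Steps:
D(v, l) = 5 (D(v, l) = -2 + 7 = 5)
F(-59, D(4, 4)) + 413*0 = 5 + 413*0 = 5 + 0 = 5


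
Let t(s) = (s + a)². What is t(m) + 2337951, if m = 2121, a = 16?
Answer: 6904720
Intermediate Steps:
t(s) = (16 + s)² (t(s) = (s + 16)² = (16 + s)²)
t(m) + 2337951 = (16 + 2121)² + 2337951 = 2137² + 2337951 = 4566769 + 2337951 = 6904720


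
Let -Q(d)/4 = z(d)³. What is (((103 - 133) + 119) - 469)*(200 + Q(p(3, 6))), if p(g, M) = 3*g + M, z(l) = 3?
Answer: -34960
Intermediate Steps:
p(g, M) = M + 3*g
Q(d) = -108 (Q(d) = -4*3³ = -4*27 = -108)
(((103 - 133) + 119) - 469)*(200 + Q(p(3, 6))) = (((103 - 133) + 119) - 469)*(200 - 108) = ((-30 + 119) - 469)*92 = (89 - 469)*92 = -380*92 = -34960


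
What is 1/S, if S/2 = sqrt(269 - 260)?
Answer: 1/6 ≈ 0.16667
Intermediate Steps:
S = 6 (S = 2*sqrt(269 - 260) = 2*sqrt(9) = 2*3 = 6)
1/S = 1/6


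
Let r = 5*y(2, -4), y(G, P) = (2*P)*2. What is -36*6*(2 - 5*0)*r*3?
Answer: 103680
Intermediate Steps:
y(G, P) = 4*P
r = -80 (r = 5*(4*(-4)) = 5*(-16) = -80)
-36*6*(2 - 5*0)*r*3 = -36*6*(2 - 5*0)*(-80)*3 = -36*6*(2 + 0)*(-80)*3 = -36*6*2*(-80)*3 = -432*(-80)*3 = -36*(-960)*3 = 34560*3 = 103680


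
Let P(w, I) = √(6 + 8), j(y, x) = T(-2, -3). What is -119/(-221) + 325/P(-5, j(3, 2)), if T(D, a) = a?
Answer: 7/13 + 325*√14/14 ≈ 87.398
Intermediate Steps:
j(y, x) = -3
P(w, I) = √14
-119/(-221) + 325/P(-5, j(3, 2)) = -119/(-221) + 325/(√14) = -119*(-1/221) + 325*(√14/14) = 7/13 + 325*√14/14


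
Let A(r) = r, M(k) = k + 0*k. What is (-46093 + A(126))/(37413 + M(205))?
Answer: -45967/37618 ≈ -1.2219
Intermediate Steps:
M(k) = k (M(k) = k + 0 = k)
(-46093 + A(126))/(37413 + M(205)) = (-46093 + 126)/(37413 + 205) = -45967/37618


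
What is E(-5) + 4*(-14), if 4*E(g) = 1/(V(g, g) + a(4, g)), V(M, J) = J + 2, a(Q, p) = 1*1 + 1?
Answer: -225/4 ≈ -56.250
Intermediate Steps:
a(Q, p) = 2 (a(Q, p) = 1 + 1 = 2)
V(M, J) = 2 + J
E(g) = 1/(4*(4 + g)) (E(g) = 1/(4*((2 + g) + 2)) = 1/(4*(4 + g)))
E(-5) + 4*(-14) = 1/(4*(4 - 5)) + 4*(-14) = (¼)/(-1) - 56 = (¼)*(-1) - 56 = -¼ - 56 = -225/4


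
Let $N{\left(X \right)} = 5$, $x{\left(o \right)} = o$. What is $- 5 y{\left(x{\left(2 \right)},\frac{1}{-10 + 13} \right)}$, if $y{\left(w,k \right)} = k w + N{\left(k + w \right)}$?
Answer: $- \frac{85}{3} \approx -28.333$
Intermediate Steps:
$y{\left(w,k \right)} = 5 + k w$ ($y{\left(w,k \right)} = k w + 5 = 5 + k w$)
$- 5 y{\left(x{\left(2 \right)},\frac{1}{-10 + 13} \right)} = - 5 \left(5 + \frac{1}{-10 + 13} \cdot 2\right) = - 5 \left(5 + \frac{1}{3} \cdot 2\right) = - 5 \left(5 + \frac{2}{3}\right) = \left(-5\right) \frac{17}{3} = - \frac{85}{3}$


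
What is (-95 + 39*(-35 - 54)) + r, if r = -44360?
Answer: -47926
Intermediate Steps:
(-95 + 39*(-35 - 54)) + r = (-95 + 39*(-35 - 54)) - 44360 = (-95 + 39*(-89)) - 44360 = (-95 - 3471) - 44360 = -3566 - 44360 = -47926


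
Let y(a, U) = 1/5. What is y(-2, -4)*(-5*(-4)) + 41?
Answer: 45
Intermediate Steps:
y(a, U) = ⅕
y(-2, -4)*(-5*(-4)) + 41 = (-5*(-4))/5 + 41 = (⅕)*20 + 41 = 4 + 41 = 45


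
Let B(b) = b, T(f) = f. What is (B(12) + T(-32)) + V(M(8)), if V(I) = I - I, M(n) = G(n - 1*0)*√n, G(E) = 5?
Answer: -20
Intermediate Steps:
M(n) = 5*√n
V(I) = 0
(B(12) + T(-32)) + V(M(8)) = (12 - 32) + 0 = -20 + 0 = -20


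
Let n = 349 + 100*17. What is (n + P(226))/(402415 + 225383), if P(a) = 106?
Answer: 2155/627798 ≈ 0.0034326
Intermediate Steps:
n = 2049 (n = 349 + 1700 = 2049)
(n + P(226))/(402415 + 225383) = (2049 + 106)/(402415 + 225383) = 2155/627798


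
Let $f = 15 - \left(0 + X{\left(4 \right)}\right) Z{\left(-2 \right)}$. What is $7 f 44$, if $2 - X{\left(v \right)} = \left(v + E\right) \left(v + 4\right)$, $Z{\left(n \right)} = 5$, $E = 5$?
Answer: $112420$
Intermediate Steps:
$X{\left(v \right)} = 2 - \left(4 + v\right) \left(5 + v\right)$ ($X{\left(v \right)} = 2 - \left(v + 5\right) \left(v + 4\right) = 2 - \left(5 + v\right) \left(4 + v\right) = 2 - \left(4 + v\right) \left(5 + v\right)$)
$f = 365$ ($f = 15 - \left(0 - 70\right) 5 = 15 - \left(-70\right) 5 = 15 - -350 = 15 + 350 = 365$)
$7 f 44 = 7 \cdot 365 \cdot 44 = 2555 \cdot 44 = 112420$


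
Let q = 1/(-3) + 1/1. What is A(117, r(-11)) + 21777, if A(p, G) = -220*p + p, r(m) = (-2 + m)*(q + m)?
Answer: -3846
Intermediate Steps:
q = ⅔ (q = 1*(-⅓) + 1*1 = -⅓ + 1 = ⅔ ≈ 0.66667)
r(m) = (-2 + m)*(⅔ + m)
A(p, G) = -219*p
A(117, r(-11)) + 21777 = -219*117 + 21777 = -25623 + 21777 = -3846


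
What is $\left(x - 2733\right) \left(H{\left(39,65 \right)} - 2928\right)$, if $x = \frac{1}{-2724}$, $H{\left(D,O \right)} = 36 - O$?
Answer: $\frac{22013957201}{2724} \approx 8.0815 \cdot 10^{6}$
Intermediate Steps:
$x = - \frac{1}{2724} \approx -0.00036711$
$\left(x - 2733\right) \left(H{\left(39,65 \right)} - 2928\right) = \left(- \frac{1}{2724} - 2733\right) \left(\left(36 - 65\right) - 2928\right) = - \frac{7444693 \left(\left(36 - 65\right) - 2928\right)}{2724} = - \frac{7444693 \left(-29 - 2928\right)}{2724} = \left(- \frac{7444693}{2724}\right) \left(-2957\right) = \frac{22013957201}{2724}$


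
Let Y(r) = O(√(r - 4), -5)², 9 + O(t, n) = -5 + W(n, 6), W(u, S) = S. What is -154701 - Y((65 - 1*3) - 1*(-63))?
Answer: -154765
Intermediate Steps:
O(t, n) = -8 (O(t, n) = -9 + (-5 + 6) = -9 + 1 = -8)
Y(r) = 64 (Y(r) = (-8)² = 64)
-154701 - Y((65 - 1*3) - 1*(-63)) = -154701 - 1*64 = -154701 - 64 = -154765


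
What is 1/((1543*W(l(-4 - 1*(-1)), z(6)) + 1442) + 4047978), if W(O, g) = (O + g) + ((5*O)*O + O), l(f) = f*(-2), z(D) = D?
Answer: 1/4354934 ≈ 2.2962e-7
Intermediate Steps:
l(f) = -2*f
W(O, g) = g + 2*O + 5*O² (W(O, g) = (O + g) + (5*O² + O) = (O + g) + (O + 5*O²) = g + 2*O + 5*O²)
1/((1543*W(l(-4 - 1*(-1)), z(6)) + 1442) + 4047978) = 1/((1543*(6 + 2*(-2*(-4 - 1*(-1))) + 5*(-2*(-4 - 1*(-1)))²) + 1442) + 4047978) = 1/((1543*(6 + 2*(-2*(-4 + 1)) + 5*(-2*(-4 + 1))²) + 1442) + 4047978) = 1/((1543*(6 + 2*(-2*(-3)) + 5*(-2*(-3))²) + 1442) + 4047978) = 1/((1543*(6 + 2*6 + 5*6²) + 1442) + 4047978) = 1/((1543*(6 + 12 + 5*36) + 1442) + 4047978) = 1/((1543*(6 + 12 + 180) + 1442) + 4047978) = 1/((1543*198 + 1442) + 4047978) = 1/((305514 + 1442) + 4047978) = 1/(306956 + 4047978) = 1/4354934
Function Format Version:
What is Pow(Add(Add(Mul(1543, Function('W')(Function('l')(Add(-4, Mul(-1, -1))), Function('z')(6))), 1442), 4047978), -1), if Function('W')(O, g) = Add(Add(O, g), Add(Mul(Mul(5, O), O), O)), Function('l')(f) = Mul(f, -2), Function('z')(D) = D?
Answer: Rational(1, 4354934) ≈ 2.2962e-7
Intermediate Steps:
Function('l')(f) = Mul(-2, f)
Function('W')(O, g) = Add(g, Mul(2, O), Mul(5, Pow(O, 2))) (Function('W')(O, g) = Add(Add(O, g), Add(Mul(5, Pow(O, 2)), O)) = Add(Add(O, g), Add(O, Mul(5, Pow(O, 2)))) = Add(g, Mul(2, O), Mul(5, Pow(O, 2))))
Pow(Add(Add(Mul(1543, Function('W')(Function('l')(Add(-4, Mul(-1, -1))), Function('z')(6))), 1442), 4047978), -1) = Pow(Add(Add(Mul(1543, Add(6, Mul(2, Mul(-2, Add(-4, Mul(-1, -1)))), Mul(5, Pow(Mul(-2, Add(-4, Mul(-1, -1))), 2)))), 1442), 4047978), -1) = Pow(Add(Add(Mul(1543, Add(6, Mul(2, Mul(-2, Add(-4, 1))), Mul(5, Pow(Mul(-2, Add(-4, 1)), 2)))), 1442), 4047978), -1) = Pow(Add(Add(Mul(1543, Add(6, Mul(2, Mul(-2, -3)), Mul(5, Pow(Mul(-2, -3), 2)))), 1442), 4047978), -1) = Pow(Add(Add(Mul(1543, Add(6, Mul(2, 6), Mul(5, Pow(6, 2)))), 1442), 4047978), -1) = Pow(Add(Add(Mul(1543, Add(6, 12, Mul(5, 36))), 1442), 4047978), -1) = Pow(Add(Add(Mul(1543, Add(6, 12, 180)), 1442), 4047978), -1) = Pow(Add(Add(Mul(1543, 198), 1442), 4047978), -1) = Pow(Add(Add(305514, 1442), 4047978), -1) = Pow(Add(306956, 4047978), -1) = Pow(4354934, -1) = Rational(1, 4354934)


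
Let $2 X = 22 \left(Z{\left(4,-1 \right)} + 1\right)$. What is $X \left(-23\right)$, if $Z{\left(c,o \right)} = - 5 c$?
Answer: $4807$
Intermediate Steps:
$X = -209$ ($X = \frac{22 \left(\left(-5\right) 4 + 1\right)}{2} = \frac{22 \left(-20 + 1\right)}{2} = \frac{22 \left(-19\right)}{2} = \frac{1}{2} \left(-418\right) = -209$)
$X \left(-23\right) = \left(-209\right) \left(-23\right) = 4807$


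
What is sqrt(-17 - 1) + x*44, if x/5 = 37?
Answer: 8140 + 3*I*sqrt(2) ≈ 8140.0 + 4.2426*I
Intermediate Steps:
x = 185 (x = 5*37 = 185)
sqrt(-17 - 1) + x*44 = sqrt(-17 - 1) + 185*44 = sqrt(-18) + 8140 = 3*I*sqrt(2) + 8140 = 8140 + 3*I*sqrt(2)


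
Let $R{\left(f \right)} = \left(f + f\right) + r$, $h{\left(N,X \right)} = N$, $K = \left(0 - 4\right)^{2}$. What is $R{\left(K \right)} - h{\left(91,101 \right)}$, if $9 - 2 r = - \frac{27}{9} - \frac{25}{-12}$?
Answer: $- \frac{1297}{24} \approx -54.042$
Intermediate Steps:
$r = \frac{119}{24}$ ($r = \frac{9}{2} - \frac{- \frac{27}{9} - \frac{25}{-12}}{2} = \frac{9}{2} - \frac{\left(-27\right) \frac{1}{9} - - \frac{25}{12}}{2} = \frac{9}{2} - \frac{-3 + \frac{25}{12}}{2} = \frac{9}{2} - - \frac{11}{24} = \frac{9}{2} + \frac{11}{24} = \frac{119}{24} \approx 4.9583$)
$K = 16$ ($K = \left(-4\right)^{2} = 16$)
$R{\left(f \right)} = \frac{119}{24} + 2 f$ ($R{\left(f \right)} = \left(f + f\right) + \frac{119}{24} = 2 f + \frac{119}{24} = \frac{119}{24} + 2 f$)
$R{\left(K \right)} - h{\left(91,101 \right)} = \left(\frac{119}{24} + 2 \cdot 16\right) - 91 = \left(\frac{119}{24} + 32\right) - 91 = \frac{887}{24} - 91 = - \frac{1297}{24}$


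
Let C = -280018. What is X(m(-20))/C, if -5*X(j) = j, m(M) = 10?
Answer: 1/140009 ≈ 7.1424e-6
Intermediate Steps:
X(j) = -j/5
X(m(-20))/C = -⅕*10/(-280018) = -2*(-1/280018) = 1/140009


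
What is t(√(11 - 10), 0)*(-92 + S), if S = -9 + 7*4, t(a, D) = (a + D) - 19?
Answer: 1314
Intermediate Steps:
t(a, D) = -19 + D + a (t(a, D) = (D + a) - 19 = -19 + D + a)
S = 19 (S = -9 + 28 = 19)
t(√(11 - 10), 0)*(-92 + S) = (-19 + 0 + √(11 - 10))*(-92 + 19) = (-19 + 0 + √1)*(-73) = (-19 + 0 + 1)*(-73) = -18*(-73) = 1314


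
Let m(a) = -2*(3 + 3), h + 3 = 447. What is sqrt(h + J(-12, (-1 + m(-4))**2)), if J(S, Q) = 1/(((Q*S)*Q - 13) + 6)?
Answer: 7*sqrt(1064422234265)/342739 ≈ 21.071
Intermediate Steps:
h = 444 (h = -3 + 447 = 444)
m(a) = -12 (m(a) = -2*6 = -12)
J(S, Q) = 1/(-7 + S*Q**2) (J(S, Q) = 1/((S*Q**2 - 13) + 6) = 1/((-13 + S*Q**2) + 6) = 1/(-7 + S*Q**2))
sqrt(h + J(-12, (-1 + m(-4))**2)) = sqrt(444 + 1/(-7 - 12*(-1 - 12)**4)) = sqrt(444 + 1/(-7 - 12*((-13)**2)**2)) = sqrt(444 + 1/(-7 - 12*169**2)) = sqrt(444 + 1/(-7 - 12*28561)) = sqrt(444 + 1/(-7 - 342732)) = sqrt(444 + 1/(-342739)) = sqrt(444 - 1/342739) = sqrt(152176115/342739) = 7*sqrt(1064422234265)/342739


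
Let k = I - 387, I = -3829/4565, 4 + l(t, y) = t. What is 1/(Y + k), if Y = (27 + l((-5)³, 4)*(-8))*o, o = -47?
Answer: -4565/228984229 ≈ -1.9936e-5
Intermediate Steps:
l(t, y) = -4 + t
I = -3829/4565 (I = -3829*1/4565 = -3829/4565 ≈ -0.83877)
k = -1770484/4565 (k = -3829/4565 - 387 = -1770484/4565 ≈ -387.84)
Y = -49773 (Y = (27 + (-4 + (-5)³)*(-8))*(-47) = (27 + (-4 - 125)*(-8))*(-47) = (27 - 129*(-8))*(-47) = (27 + 1032)*(-47) = 1059*(-47) = -49773)
1/(Y + k) = 1/(-49773 - 1770484/4565) = 1/(-228984229/4565) = -4565/228984229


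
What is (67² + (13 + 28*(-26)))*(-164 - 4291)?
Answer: -16813170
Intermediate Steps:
(67² + (13 + 28*(-26)))*(-164 - 4291) = (4489 + (13 - 728))*(-4455) = (4489 - 715)*(-4455) = 3774*(-4455) = -16813170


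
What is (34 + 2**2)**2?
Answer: 1444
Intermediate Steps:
(34 + 2**2)**2 = (34 + 4)**2 = 38**2 = 1444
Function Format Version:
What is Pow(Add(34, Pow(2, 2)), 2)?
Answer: 1444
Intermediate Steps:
Pow(Add(34, Pow(2, 2)), 2) = Pow(Add(34, 4), 2) = Pow(38, 2) = 1444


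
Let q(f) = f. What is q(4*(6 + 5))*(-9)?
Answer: -396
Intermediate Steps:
q(4*(6 + 5))*(-9) = (4*(6 + 5))*(-9) = (4*11)*(-9) = 44*(-9) = -396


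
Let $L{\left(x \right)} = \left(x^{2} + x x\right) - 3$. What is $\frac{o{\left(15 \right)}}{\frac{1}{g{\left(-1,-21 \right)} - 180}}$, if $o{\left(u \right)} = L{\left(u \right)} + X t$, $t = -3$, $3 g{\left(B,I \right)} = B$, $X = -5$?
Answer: $-83314$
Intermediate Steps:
$g{\left(B,I \right)} = \frac{B}{3}$
$L{\left(x \right)} = -3 + 2 x^{2}$ ($L{\left(x \right)} = \left(x^{2} + x^{2}\right) - 3 = 2 x^{2} - 3 = -3 + 2 x^{2}$)
$o{\left(u \right)} = 12 + 2 u^{2}$ ($o{\left(u \right)} = \left(-3 + 2 u^{2}\right) - -15 = \left(-3 + 2 u^{2}\right) + 15 = 12 + 2 u^{2}$)
$\frac{o{\left(15 \right)}}{\frac{1}{g{\left(-1,-21 \right)} - 180}} = \frac{12 + 2 \cdot 15^{2}}{\frac{1}{\frac{1}{3} \left(-1\right) - 180}} = \frac{12 + 2 \cdot 225}{\frac{1}{- \frac{1}{3} - 180}} = \frac{12 + 450}{\frac{1}{- \frac{541}{3}}} = \frac{462}{- \frac{3}{541}} = 462 \left(- \frac{541}{3}\right) = -83314$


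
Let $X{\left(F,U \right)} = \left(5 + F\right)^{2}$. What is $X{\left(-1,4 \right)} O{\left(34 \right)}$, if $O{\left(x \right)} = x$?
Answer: $544$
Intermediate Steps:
$X{\left(-1,4 \right)} O{\left(34 \right)} = \left(5 - 1\right)^{2} \cdot 34 = 4^{2} \cdot 34 = 16 \cdot 34 = 544$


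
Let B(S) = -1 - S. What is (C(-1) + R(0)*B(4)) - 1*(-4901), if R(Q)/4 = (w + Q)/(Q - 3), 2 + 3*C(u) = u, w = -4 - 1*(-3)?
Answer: 14680/3 ≈ 4893.3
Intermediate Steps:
w = -1 (w = -4 + 3 = -1)
C(u) = -2/3 + u/3
R(Q) = 4*(-1 + Q)/(-3 + Q) (R(Q) = 4*((-1 + Q)/(Q - 3)) = 4*((-1 + Q)/(-3 + Q)) = 4*(-1 + Q)/(-3 + Q))
(C(-1) + R(0)*B(4)) - 1*(-4901) = ((-2/3 + (1/3)*(-1)) + (4*(-1 + 0)/(-3 + 0))*(-1 - 1*4)) - 1*(-4901) = ((-2/3 - 1/3) + (4*(-1)/(-3))*(-1 - 4)) + 4901 = (-1 + (4*(-1/3)*(-1))*(-5)) + 4901 = (-1 + (4/3)*(-5)) + 4901 = (-1 - 20/3) + 4901 = -23/3 + 4901 = 14680/3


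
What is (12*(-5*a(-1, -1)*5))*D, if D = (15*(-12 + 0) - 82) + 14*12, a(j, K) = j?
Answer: -28200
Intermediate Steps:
D = -94 (D = (15*(-12) - 82) + 168 = (-180 - 82) + 168 = -262 + 168 = -94)
(12*(-5*a(-1, -1)*5))*D = (12*(-5*(-1)*5))*(-94) = (12*(5*5))*(-94) = (12*25)*(-94) = 300*(-94) = -28200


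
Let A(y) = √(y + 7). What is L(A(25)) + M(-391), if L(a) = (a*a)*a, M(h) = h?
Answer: -391 + 128*√2 ≈ -209.98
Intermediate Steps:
A(y) = √(7 + y)
L(a) = a³ (L(a) = a²*a = a³)
L(A(25)) + M(-391) = (√(7 + 25))³ - 391 = (√32)³ - 391 = (4*√2)³ - 391 = 128*√2 - 391 = -391 + 128*√2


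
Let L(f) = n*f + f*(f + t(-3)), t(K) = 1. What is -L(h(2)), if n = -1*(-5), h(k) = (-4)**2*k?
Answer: -1216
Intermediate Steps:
h(k) = 16*k
n = 5
L(f) = 5*f + f*(1 + f) (L(f) = 5*f + f*(f + 1) = 5*f + f*(1 + f))
-L(h(2)) = -16*2*(6 + 16*2) = -32*(6 + 32) = -32*38 = -1*1216 = -1216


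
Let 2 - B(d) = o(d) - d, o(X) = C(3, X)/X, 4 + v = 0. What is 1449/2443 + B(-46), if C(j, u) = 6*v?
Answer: -352615/8027 ≈ -43.929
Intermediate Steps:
v = -4 (v = -4 + 0 = -4)
C(j, u) = -24 (C(j, u) = 6*(-4) = -24)
o(X) = -24/X
B(d) = 2 + d + 24/d (B(d) = 2 - (-24/d - d) = 2 - (-d - 24/d) = 2 + (d + 24/d) = 2 + d + 24/d)
1449/2443 + B(-46) = 1449/2443 + (2 - 46 + 24/(-46)) = 1449*(1/2443) + (2 - 46 + 24*(-1/46)) = 207/349 + (2 - 46 - 12/23) = 207/349 - 1024/23 = -352615/8027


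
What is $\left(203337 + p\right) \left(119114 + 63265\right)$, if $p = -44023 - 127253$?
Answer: $5847253119$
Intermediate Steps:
$p = -171276$
$\left(203337 + p\right) \left(119114 + 63265\right) = \left(203337 - 171276\right) \left(119114 + 63265\right) = 32061 \cdot 182379 = 5847253119$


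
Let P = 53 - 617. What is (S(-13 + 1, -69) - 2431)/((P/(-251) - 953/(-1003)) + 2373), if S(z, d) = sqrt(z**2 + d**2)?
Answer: -612011543/598214764 + 755259*sqrt(545)/598214764 ≈ -0.99359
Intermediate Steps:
P = -564
S(z, d) = sqrt(d**2 + z**2)
(S(-13 + 1, -69) - 2431)/((P/(-251) - 953/(-1003)) + 2373) = (sqrt((-69)**2 + (-13 + 1)**2) - 2431)/((-564/(-251) - 953/(-1003)) + 2373) = (sqrt(4761 + (-12)**2) - 2431)/((-564*(-1/251) - 953*(-1/1003)) + 2373) = (sqrt(4761 + 144) - 2431)/((564/251 + 953/1003) + 2373) = (sqrt(4905) - 2431)/(804895/251753 + 2373) = (3*sqrt(545) - 2431)/(598214764/251753) = (-2431 + 3*sqrt(545))*(251753/598214764) = -612011543/598214764 + 755259*sqrt(545)/598214764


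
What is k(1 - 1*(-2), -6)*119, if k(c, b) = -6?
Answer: -714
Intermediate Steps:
k(1 - 1*(-2), -6)*119 = -6*119 = -714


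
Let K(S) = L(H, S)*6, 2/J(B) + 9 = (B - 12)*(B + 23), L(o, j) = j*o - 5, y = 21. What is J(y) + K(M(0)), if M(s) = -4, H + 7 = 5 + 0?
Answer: 6968/387 ≈ 18.005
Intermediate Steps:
H = -2 (H = -7 + (5 + 0) = -7 + 5 = -2)
L(o, j) = -5 + j*o
J(B) = 2/(-9 + (-12 + B)*(23 + B)) (J(B) = 2/(-9 + (B - 12)*(B + 23)) = 2/(-9 + (-12 + B)*(23 + B)))
K(S) = -30 - 12*S (K(S) = (-5 + S*(-2))*6 = (-5 - 2*S)*6 = -30 - 12*S)
J(y) + K(M(0)) = 2/(-285 + 21² + 11*21) + (-30 - 12*(-4)) = 2/(-285 + 441 + 231) + (-30 + 48) = 2/387 + 18 = 6968/387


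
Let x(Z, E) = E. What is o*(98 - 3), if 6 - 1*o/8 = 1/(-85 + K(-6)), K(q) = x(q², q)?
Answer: 415720/91 ≈ 4568.4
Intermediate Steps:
K(q) = q
o = 4376/91 (o = 48 - 8/(-85 - 6) = 48 - 8/(-91) = 48 - 8*(-1/91) = 48 + 8/91 = 4376/91 ≈ 48.088)
o*(98 - 3) = 4376*(98 - 3)/91 = (4376/91)*95 = 415720/91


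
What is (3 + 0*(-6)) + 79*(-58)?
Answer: -4579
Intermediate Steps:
(3 + 0*(-6)) + 79*(-58) = (3 + 0) - 4582 = 3 - 4582 = -4579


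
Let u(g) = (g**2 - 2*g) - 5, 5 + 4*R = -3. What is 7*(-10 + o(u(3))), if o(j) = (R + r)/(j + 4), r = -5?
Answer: -189/2 ≈ -94.500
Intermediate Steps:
R = -2 (R = -5/4 + (1/4)*(-3) = -5/4 - 3/4 = -2)
u(g) = -5 + g**2 - 2*g
o(j) = -7/(4 + j) (o(j) = (-2 - 5)/(j + 4) = -7/(4 + j))
7*(-10 + o(u(3))) = 7*(-10 - 7/(4 + (-5 + 3**2 - 2*3))) = 7*(-10 - 7/(4 + (-5 + 9 - 6))) = 7*(-10 - 7/(4 - 2)) = 7*(-10 - 7/2) = 7*(-27/2) = -189/2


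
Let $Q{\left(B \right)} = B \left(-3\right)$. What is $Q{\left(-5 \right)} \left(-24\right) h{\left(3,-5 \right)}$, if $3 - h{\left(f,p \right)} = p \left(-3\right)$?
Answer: $4320$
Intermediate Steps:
$h{\left(f,p \right)} = 3 + 3 p$ ($h{\left(f,p \right)} = 3 - p \left(-3\right) = 3 - - 3 p = 3 + 3 p$)
$Q{\left(B \right)} = - 3 B$
$Q{\left(-5 \right)} \left(-24\right) h{\left(3,-5 \right)} = \left(-3\right) \left(-5\right) \left(-24\right) \left(3 + 3 \left(-5\right)\right) = 15 \left(-24\right) \left(3 - 15\right) = \left(-360\right) \left(-12\right) = 4320$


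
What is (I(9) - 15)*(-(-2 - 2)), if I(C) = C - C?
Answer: -60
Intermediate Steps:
I(C) = 0
(I(9) - 15)*(-(-2 - 2)) = (0 - 15)*(-(-2 - 2)) = -(-15)*(-4) = -15*4 = -60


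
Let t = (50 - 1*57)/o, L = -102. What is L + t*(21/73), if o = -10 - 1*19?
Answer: -215787/2117 ≈ -101.93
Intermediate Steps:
o = -29 (o = -10 - 19 = -29)
t = 7/29 (t = (50 - 1*57)/(-29) = (50 - 57)*(-1/29) = -7*(-1/29) = 7/29 ≈ 0.24138)
L + t*(21/73) = -102 + 7*(21/73)/29 = -102 + 7*(21*(1/73))/29 = -102 + (7/29)*(21/73) = -102 + 147/2117 = -215787/2117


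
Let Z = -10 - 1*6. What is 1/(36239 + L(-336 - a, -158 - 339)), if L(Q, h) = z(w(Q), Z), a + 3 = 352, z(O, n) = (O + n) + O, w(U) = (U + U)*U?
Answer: 1/1913123 ≈ 5.2271e-7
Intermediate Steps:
Z = -16 (Z = -10 - 6 = -16)
w(U) = 2*U**2 (w(U) = (2*U)*U = 2*U**2)
z(O, n) = n + 2*O
a = 349 (a = -3 + 352 = 349)
L(Q, h) = -16 + 4*Q**2 (L(Q, h) = -16 + 2*(2*Q**2) = -16 + 4*Q**2)
1/(36239 + L(-336 - a, -158 - 339)) = 1/(36239 + (-16 + 4*(-336 - 1*349)**2)) = 1/(36239 + (-16 + 4*(-336 - 349)**2)) = 1/(36239 + (-16 + 4*(-685)**2)) = 1/(36239 + (-16 + 4*469225)) = 1/(36239 + (-16 + 1876900)) = 1/(36239 + 1876884) = 1/1913123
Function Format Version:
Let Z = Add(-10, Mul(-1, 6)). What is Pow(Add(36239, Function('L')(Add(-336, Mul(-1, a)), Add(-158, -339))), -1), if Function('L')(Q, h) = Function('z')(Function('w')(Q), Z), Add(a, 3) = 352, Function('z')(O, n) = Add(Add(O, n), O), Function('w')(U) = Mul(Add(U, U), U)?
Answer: Rational(1, 1913123) ≈ 5.2271e-7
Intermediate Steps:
Z = -16 (Z = Add(-10, -6) = -16)
Function('w')(U) = Mul(2, Pow(U, 2)) (Function('w')(U) = Mul(Mul(2, U), U) = Mul(2, Pow(U, 2)))
Function('z')(O, n) = Add(n, Mul(2, O))
a = 349 (a = Add(-3, 352) = 349)
Function('L')(Q, h) = Add(-16, Mul(4, Pow(Q, 2))) (Function('L')(Q, h) = Add(-16, Mul(2, Mul(2, Pow(Q, 2)))) = Add(-16, Mul(4, Pow(Q, 2))))
Pow(Add(36239, Function('L')(Add(-336, Mul(-1, a)), Add(-158, -339))), -1) = Pow(Add(36239, Add(-16, Mul(4, Pow(Add(-336, Mul(-1, 349)), 2)))), -1) = Pow(Add(36239, Add(-16, Mul(4, Pow(Add(-336, -349), 2)))), -1) = Pow(Add(36239, Add(-16, Mul(4, Pow(-685, 2)))), -1) = Pow(Add(36239, Add(-16, Mul(4, 469225))), -1) = Pow(Add(36239, Add(-16, 1876900)), -1) = Pow(Add(36239, 1876884), -1) = Pow(1913123, -1) = Rational(1, 1913123)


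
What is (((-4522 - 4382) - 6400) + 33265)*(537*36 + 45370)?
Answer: 1162112622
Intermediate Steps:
(((-4522 - 4382) - 6400) + 33265)*(537*36 + 45370) = ((-8904 - 6400) + 33265)*(19332 + 45370) = (-15304 + 33265)*64702 = 17961*64702 = 1162112622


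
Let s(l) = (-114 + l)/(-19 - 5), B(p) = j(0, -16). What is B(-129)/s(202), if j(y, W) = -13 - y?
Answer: 39/11 ≈ 3.5455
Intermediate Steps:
B(p) = -13 (B(p) = -13 - 1*0 = -13 + 0 = -13)
s(l) = 19/4 - l/24 (s(l) = (-114 + l)/(-24) = (-114 + l)*(-1/24) = 19/4 - l/24)
B(-129)/s(202) = -13/(19/4 - 1/24*202) = -13/(19/4 - 101/12) = -13/(-11/3) = -13*(-3/11) = 39/11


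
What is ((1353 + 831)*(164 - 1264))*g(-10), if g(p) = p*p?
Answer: -240240000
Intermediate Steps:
g(p) = p²
((1353 + 831)*(164 - 1264))*g(-10) = ((1353 + 831)*(164 - 1264))*(-10)² = (2184*(-1100))*100 = -2402400*100 = -240240000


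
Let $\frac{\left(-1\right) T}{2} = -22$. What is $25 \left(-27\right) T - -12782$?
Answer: $-16918$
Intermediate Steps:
$T = 44$ ($T = \left(-2\right) \left(-22\right) = 44$)
$25 \left(-27\right) T - -12782 = 25 \left(-27\right) 44 - -12782 = \left(-675\right) 44 + 12782 = -29700 + 12782 = -16918$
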